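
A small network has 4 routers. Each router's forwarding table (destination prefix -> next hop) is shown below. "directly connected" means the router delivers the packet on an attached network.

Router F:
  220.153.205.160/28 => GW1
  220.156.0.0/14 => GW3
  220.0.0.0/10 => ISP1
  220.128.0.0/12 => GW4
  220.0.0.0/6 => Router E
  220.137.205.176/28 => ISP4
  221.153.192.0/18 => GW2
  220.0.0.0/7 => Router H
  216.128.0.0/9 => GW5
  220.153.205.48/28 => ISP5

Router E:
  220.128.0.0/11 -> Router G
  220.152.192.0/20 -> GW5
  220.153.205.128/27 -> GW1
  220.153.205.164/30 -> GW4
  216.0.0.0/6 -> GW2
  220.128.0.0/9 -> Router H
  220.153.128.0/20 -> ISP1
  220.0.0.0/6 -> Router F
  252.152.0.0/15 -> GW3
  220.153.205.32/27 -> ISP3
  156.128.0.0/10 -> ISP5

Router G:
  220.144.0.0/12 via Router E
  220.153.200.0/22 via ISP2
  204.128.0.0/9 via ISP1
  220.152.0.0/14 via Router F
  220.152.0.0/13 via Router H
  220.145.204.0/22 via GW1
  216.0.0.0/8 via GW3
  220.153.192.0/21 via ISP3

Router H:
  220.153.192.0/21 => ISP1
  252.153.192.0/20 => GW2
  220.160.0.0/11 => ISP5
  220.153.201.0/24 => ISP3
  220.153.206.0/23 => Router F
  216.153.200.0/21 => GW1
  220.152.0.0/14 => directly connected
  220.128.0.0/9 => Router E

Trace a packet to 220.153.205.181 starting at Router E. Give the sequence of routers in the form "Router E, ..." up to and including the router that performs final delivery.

Router E, Router G, Router F, Router H

At Router E: longest match for 220.153.205.181 is 220.128.0.0/11 -> Router G
At Router G: longest match for 220.153.205.181 is 220.152.0.0/14 -> Router F
At Router F: longest match for 220.153.205.181 is 220.0.0.0/7 -> Router H
At Router H: longest match for 220.153.205.181 is 220.152.0.0/14 -> directly connected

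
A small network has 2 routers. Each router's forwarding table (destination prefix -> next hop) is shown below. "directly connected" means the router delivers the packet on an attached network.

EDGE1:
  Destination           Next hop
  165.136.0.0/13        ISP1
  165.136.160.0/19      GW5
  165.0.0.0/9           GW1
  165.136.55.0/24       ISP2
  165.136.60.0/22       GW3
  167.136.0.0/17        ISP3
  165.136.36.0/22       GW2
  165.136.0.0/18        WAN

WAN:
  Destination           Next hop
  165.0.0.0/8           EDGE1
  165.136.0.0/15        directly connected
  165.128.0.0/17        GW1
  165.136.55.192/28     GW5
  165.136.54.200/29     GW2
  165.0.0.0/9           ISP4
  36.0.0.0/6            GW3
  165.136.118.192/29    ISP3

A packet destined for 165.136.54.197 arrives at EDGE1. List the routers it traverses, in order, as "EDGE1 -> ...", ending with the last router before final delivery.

EDGE1 -> WAN

At EDGE1: longest match for 165.136.54.197 is 165.136.0.0/18 -> WAN
At WAN: longest match for 165.136.54.197 is 165.136.0.0/15 -> directly connected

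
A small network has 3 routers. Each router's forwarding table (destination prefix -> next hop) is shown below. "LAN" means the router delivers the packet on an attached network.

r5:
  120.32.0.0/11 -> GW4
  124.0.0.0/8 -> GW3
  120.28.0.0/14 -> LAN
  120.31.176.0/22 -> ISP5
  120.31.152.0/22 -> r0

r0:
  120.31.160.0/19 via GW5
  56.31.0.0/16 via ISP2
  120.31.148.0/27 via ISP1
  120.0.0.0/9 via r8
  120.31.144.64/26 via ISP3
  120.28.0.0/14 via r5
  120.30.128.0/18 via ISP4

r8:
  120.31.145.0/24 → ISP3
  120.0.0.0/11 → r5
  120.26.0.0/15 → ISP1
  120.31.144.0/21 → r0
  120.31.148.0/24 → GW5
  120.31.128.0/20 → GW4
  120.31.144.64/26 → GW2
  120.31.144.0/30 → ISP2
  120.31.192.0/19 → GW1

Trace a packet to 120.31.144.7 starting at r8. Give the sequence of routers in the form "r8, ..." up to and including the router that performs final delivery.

At r8: longest match for 120.31.144.7 is 120.31.144.0/21 -> r0
At r0: longest match for 120.31.144.7 is 120.28.0.0/14 -> r5
At r5: longest match for 120.31.144.7 is 120.28.0.0/14 -> LAN

r8, r0, r5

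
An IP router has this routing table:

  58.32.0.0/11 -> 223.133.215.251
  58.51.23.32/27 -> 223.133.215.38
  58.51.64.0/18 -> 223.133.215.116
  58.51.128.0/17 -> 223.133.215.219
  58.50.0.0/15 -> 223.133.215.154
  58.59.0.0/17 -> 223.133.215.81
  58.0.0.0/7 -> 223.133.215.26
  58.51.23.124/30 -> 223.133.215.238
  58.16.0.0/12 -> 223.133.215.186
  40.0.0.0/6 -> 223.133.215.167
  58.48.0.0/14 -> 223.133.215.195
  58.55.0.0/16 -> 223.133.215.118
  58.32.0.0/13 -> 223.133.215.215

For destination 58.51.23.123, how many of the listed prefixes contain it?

4

Prefixes containing 58.51.23.123:
  58.0.0.0/7 (58.0.0.0 - 59.255.255.255)
  58.32.0.0/11 (58.32.0.0 - 58.63.255.255)
  58.48.0.0/14 (58.48.0.0 - 58.51.255.255)
  58.50.0.0/15 (58.50.0.0 - 58.51.255.255)
Total matching entries: 4.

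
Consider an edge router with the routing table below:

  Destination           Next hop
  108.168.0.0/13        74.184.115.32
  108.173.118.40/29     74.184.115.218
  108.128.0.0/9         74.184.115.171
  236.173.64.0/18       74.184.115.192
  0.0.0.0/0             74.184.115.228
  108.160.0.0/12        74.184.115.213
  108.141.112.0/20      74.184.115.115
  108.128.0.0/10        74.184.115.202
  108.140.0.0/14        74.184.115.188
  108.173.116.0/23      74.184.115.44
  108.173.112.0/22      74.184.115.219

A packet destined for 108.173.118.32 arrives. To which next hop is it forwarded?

Routes whose prefix contains 108.173.118.32:
  0.0.0.0/0 (default, matches everything) -> 74.184.115.228
  108.128.0.0/9 (108.128.0.0 - 108.255.255.255) -> 74.184.115.171
  108.128.0.0/10 (108.128.0.0 - 108.191.255.255) -> 74.184.115.202
  108.160.0.0/12 (108.160.0.0 - 108.175.255.255) -> 74.184.115.213
  108.168.0.0/13 (108.168.0.0 - 108.175.255.255) -> 74.184.115.32
More-specific entries that do NOT match:
  108.173.118.40/29 (108.173.118.40 - 108.173.118.47) does not contain 108.173.118.32
  108.173.116.0/23 (108.173.116.0 - 108.173.117.255) does not contain 108.173.118.32
  108.173.112.0/22 (108.173.112.0 - 108.173.115.255) does not contain 108.173.118.32
  108.141.112.0/20 (108.141.112.0 - 108.141.127.255) does not contain 108.173.118.32
  236.173.64.0/18 (236.173.64.0 - 236.173.127.255) does not contain 108.173.118.32
  108.140.0.0/14 (108.140.0.0 - 108.143.255.255) does not contain 108.173.118.32
Longest matching prefix is /13 -> next hop 74.184.115.32.

74.184.115.32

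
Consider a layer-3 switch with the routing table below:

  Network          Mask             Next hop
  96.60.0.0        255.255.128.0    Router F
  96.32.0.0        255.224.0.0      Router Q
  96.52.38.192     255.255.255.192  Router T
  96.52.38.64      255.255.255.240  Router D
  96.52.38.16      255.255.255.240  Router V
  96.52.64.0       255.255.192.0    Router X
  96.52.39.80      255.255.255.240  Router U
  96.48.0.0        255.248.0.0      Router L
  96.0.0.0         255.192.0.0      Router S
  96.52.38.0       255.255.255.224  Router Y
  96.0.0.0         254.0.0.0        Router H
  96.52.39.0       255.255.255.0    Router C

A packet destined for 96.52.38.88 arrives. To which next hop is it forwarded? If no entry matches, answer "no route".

Routes whose prefix contains 96.52.38.88:
  96.0.0.0/7 (96.0.0.0 - 97.255.255.255) -> Router H
  96.0.0.0/10 (96.0.0.0 - 96.63.255.255) -> Router S
  96.32.0.0/11 (96.32.0.0 - 96.63.255.255) -> Router Q
  96.48.0.0/13 (96.48.0.0 - 96.55.255.255) -> Router L
More-specific entries that do NOT match:
  96.52.38.64/28 (96.52.38.64 - 96.52.38.79) does not contain 96.52.38.88
  96.52.38.16/28 (96.52.38.16 - 96.52.38.31) does not contain 96.52.38.88
  96.52.39.80/28 (96.52.39.80 - 96.52.39.95) does not contain 96.52.38.88
  96.52.38.0/27 (96.52.38.0 - 96.52.38.31) does not contain 96.52.38.88
  96.52.38.192/26 (96.52.38.192 - 96.52.38.255) does not contain 96.52.38.88
  96.52.39.0/24 (96.52.39.0 - 96.52.39.255) does not contain 96.52.38.88
  96.52.64.0/18 (96.52.64.0 - 96.52.127.255) does not contain 96.52.38.88
  96.60.0.0/17 (96.60.0.0 - 96.60.127.255) does not contain 96.52.38.88
Longest matching prefix is /13 -> next hop Router L.

Router L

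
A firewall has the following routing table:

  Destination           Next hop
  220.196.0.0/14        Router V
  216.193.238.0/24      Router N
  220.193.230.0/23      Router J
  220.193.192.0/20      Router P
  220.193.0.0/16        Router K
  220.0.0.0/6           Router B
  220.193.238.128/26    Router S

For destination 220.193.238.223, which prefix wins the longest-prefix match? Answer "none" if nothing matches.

220.193.0.0/16

Entries matching 220.193.238.223:
  220.0.0.0/6 (220.0.0.0 - 223.255.255.255)
  220.193.0.0/16 (220.193.0.0 - 220.193.255.255)
Most specific is 220.193.0.0/16.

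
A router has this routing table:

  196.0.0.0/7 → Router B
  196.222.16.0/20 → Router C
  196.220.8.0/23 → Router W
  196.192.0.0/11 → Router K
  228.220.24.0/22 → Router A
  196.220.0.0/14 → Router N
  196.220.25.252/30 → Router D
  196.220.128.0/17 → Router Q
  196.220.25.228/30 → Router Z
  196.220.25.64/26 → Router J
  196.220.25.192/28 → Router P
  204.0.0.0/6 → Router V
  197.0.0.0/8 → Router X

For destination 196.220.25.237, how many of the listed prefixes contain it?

3

Prefixes containing 196.220.25.237:
  196.0.0.0/7 (196.0.0.0 - 197.255.255.255)
  196.192.0.0/11 (196.192.0.0 - 196.223.255.255)
  196.220.0.0/14 (196.220.0.0 - 196.223.255.255)
Total matching entries: 3.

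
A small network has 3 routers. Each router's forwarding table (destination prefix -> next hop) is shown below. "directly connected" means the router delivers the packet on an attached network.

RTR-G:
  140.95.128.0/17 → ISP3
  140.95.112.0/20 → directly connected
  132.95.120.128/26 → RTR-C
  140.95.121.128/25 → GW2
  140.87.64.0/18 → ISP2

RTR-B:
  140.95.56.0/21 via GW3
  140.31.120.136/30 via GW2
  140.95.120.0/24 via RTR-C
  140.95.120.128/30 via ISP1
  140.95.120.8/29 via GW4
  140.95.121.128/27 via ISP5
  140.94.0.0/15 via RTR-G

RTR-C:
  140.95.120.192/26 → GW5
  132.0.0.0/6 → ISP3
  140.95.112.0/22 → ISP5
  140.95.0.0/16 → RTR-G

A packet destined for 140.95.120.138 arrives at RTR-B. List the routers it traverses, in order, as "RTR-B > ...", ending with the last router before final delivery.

RTR-B > RTR-C > RTR-G

At RTR-B: longest match for 140.95.120.138 is 140.95.120.0/24 -> RTR-C
At RTR-C: longest match for 140.95.120.138 is 140.95.0.0/16 -> RTR-G
At RTR-G: longest match for 140.95.120.138 is 140.95.112.0/20 -> directly connected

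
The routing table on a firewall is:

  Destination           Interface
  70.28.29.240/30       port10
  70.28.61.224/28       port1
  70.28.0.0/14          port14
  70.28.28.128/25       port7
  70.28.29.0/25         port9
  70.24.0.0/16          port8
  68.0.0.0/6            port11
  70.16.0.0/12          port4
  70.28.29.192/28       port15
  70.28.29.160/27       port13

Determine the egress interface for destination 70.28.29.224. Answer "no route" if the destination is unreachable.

port14

Routes whose prefix contains 70.28.29.224:
  68.0.0.0/6 (68.0.0.0 - 71.255.255.255) -> port11
  70.16.0.0/12 (70.16.0.0 - 70.31.255.255) -> port4
  70.28.0.0/14 (70.28.0.0 - 70.31.255.255) -> port14
More-specific entries that do NOT match:
  70.28.29.240/30 (70.28.29.240 - 70.28.29.243) does not contain 70.28.29.224
  70.28.61.224/28 (70.28.61.224 - 70.28.61.239) does not contain 70.28.29.224
  70.28.29.192/28 (70.28.29.192 - 70.28.29.207) does not contain 70.28.29.224
  70.28.29.160/27 (70.28.29.160 - 70.28.29.191) does not contain 70.28.29.224
  70.28.28.128/25 (70.28.28.128 - 70.28.28.255) does not contain 70.28.29.224
  70.28.29.0/25 (70.28.29.0 - 70.28.29.127) does not contain 70.28.29.224
  70.24.0.0/16 (70.24.0.0 - 70.24.255.255) does not contain 70.28.29.224
Longest matching prefix is /14 -> interface port14.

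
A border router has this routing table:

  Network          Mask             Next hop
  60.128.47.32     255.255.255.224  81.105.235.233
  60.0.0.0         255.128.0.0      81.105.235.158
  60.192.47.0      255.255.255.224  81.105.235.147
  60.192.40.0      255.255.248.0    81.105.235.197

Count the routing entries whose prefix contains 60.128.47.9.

0

No listed prefix contains 60.128.47.9.
Total matching entries: 0.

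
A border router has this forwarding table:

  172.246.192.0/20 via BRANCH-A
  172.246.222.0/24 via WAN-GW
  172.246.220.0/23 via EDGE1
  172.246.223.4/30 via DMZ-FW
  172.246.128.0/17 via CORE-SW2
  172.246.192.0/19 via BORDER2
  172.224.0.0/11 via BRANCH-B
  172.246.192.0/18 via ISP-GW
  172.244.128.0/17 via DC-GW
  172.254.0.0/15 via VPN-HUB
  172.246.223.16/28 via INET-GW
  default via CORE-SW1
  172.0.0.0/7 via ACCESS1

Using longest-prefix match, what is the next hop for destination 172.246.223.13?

Routes whose prefix contains 172.246.223.13:
  0.0.0.0/0 (default, matches everything) -> CORE-SW1
  172.0.0.0/7 (172.0.0.0 - 173.255.255.255) -> ACCESS1
  172.224.0.0/11 (172.224.0.0 - 172.255.255.255) -> BRANCH-B
  172.246.128.0/17 (172.246.128.0 - 172.246.255.255) -> CORE-SW2
  172.246.192.0/18 (172.246.192.0 - 172.246.255.255) -> ISP-GW
  172.246.192.0/19 (172.246.192.0 - 172.246.223.255) -> BORDER2
More-specific entries that do NOT match:
  172.246.223.4/30 (172.246.223.4 - 172.246.223.7) does not contain 172.246.223.13
  172.246.223.16/28 (172.246.223.16 - 172.246.223.31) does not contain 172.246.223.13
  172.246.222.0/24 (172.246.222.0 - 172.246.222.255) does not contain 172.246.223.13
  172.246.220.0/23 (172.246.220.0 - 172.246.221.255) does not contain 172.246.223.13
  172.246.192.0/20 (172.246.192.0 - 172.246.207.255) does not contain 172.246.223.13
Longest matching prefix is /19 -> next hop BORDER2.

BORDER2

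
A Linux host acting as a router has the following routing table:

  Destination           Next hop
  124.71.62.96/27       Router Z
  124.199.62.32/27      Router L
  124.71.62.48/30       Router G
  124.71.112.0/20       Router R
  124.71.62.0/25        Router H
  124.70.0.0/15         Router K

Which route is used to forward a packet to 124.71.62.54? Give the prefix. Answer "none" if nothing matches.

124.71.62.0/25

Entries matching 124.71.62.54:
  124.70.0.0/15 (124.70.0.0 - 124.71.255.255)
  124.71.62.0/25 (124.71.62.0 - 124.71.62.127)
Most specific is 124.71.62.0/25.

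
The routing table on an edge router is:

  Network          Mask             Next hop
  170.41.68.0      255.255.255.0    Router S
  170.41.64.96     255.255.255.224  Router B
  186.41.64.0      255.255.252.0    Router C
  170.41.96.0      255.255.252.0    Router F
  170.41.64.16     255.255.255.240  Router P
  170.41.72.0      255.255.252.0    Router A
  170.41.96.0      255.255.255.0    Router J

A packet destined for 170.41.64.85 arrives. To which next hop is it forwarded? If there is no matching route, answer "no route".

no route

No entry's prefix contains 170.41.64.85; there is no default route.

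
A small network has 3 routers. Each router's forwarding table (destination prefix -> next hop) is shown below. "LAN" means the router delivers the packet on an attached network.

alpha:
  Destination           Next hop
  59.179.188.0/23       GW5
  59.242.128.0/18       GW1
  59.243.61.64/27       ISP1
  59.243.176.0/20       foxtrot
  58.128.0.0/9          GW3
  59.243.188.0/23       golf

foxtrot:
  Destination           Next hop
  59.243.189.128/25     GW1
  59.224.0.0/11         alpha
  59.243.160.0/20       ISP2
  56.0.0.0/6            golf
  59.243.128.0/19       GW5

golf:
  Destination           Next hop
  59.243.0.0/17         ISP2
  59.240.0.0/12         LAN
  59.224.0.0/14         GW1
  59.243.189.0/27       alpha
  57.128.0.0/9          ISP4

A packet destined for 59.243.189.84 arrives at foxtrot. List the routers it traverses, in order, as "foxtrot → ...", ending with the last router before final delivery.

At foxtrot: longest match for 59.243.189.84 is 59.224.0.0/11 -> alpha
At alpha: longest match for 59.243.189.84 is 59.243.188.0/23 -> golf
At golf: longest match for 59.243.189.84 is 59.240.0.0/12 -> LAN

foxtrot → alpha → golf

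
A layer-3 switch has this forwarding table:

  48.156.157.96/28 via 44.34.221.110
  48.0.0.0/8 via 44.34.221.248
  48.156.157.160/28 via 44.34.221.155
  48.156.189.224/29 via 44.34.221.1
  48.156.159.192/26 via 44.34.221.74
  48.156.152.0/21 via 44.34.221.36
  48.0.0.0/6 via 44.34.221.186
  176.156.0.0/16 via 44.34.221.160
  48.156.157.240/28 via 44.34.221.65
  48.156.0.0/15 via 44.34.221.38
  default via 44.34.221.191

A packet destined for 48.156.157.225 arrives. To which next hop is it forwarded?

44.34.221.36

Routes whose prefix contains 48.156.157.225:
  0.0.0.0/0 (default, matches everything) -> 44.34.221.191
  48.0.0.0/6 (48.0.0.0 - 51.255.255.255) -> 44.34.221.186
  48.0.0.0/8 (48.0.0.0 - 48.255.255.255) -> 44.34.221.248
  48.156.0.0/15 (48.156.0.0 - 48.157.255.255) -> 44.34.221.38
  48.156.152.0/21 (48.156.152.0 - 48.156.159.255) -> 44.34.221.36
More-specific entries that do NOT match:
  48.156.189.224/29 (48.156.189.224 - 48.156.189.231) does not contain 48.156.157.225
  48.156.157.96/28 (48.156.157.96 - 48.156.157.111) does not contain 48.156.157.225
  48.156.157.160/28 (48.156.157.160 - 48.156.157.175) does not contain 48.156.157.225
  48.156.157.240/28 (48.156.157.240 - 48.156.157.255) does not contain 48.156.157.225
  48.156.159.192/26 (48.156.159.192 - 48.156.159.255) does not contain 48.156.157.225
Longest matching prefix is /21 -> next hop 44.34.221.36.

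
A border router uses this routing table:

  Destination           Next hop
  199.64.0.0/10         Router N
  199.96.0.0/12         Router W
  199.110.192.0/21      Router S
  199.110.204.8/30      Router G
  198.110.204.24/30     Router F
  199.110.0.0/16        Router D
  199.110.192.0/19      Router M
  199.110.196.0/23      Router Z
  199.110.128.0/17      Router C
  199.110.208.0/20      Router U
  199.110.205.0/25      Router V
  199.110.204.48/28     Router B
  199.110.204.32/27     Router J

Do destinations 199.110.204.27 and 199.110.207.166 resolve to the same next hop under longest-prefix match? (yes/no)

yes

199.110.204.27: longest match 199.110.192.0/19 -> Router M
199.110.207.166: longest match 199.110.192.0/19 -> Router M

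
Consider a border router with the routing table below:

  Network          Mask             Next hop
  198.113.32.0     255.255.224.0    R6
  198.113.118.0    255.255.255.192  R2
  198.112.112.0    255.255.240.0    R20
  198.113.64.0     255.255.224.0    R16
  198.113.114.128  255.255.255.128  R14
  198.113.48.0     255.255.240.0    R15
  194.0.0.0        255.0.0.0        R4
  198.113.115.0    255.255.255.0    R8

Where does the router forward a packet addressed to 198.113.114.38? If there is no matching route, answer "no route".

No entry's prefix contains 198.113.114.38; there is no default route.

no route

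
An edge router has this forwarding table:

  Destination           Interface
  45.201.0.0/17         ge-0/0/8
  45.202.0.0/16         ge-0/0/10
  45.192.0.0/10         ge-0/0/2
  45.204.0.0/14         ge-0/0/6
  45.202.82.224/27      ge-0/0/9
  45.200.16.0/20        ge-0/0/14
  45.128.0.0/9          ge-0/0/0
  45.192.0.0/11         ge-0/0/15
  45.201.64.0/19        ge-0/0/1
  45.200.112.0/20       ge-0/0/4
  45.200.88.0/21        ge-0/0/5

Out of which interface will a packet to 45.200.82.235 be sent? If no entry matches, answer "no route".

ge-0/0/15

Routes whose prefix contains 45.200.82.235:
  45.128.0.0/9 (45.128.0.0 - 45.255.255.255) -> ge-0/0/0
  45.192.0.0/10 (45.192.0.0 - 45.255.255.255) -> ge-0/0/2
  45.192.0.0/11 (45.192.0.0 - 45.223.255.255) -> ge-0/0/15
More-specific entries that do NOT match:
  45.202.82.224/27 (45.202.82.224 - 45.202.82.255) does not contain 45.200.82.235
  45.200.88.0/21 (45.200.88.0 - 45.200.95.255) does not contain 45.200.82.235
  45.200.16.0/20 (45.200.16.0 - 45.200.31.255) does not contain 45.200.82.235
  45.200.112.0/20 (45.200.112.0 - 45.200.127.255) does not contain 45.200.82.235
  45.201.64.0/19 (45.201.64.0 - 45.201.95.255) does not contain 45.200.82.235
  45.201.0.0/17 (45.201.0.0 - 45.201.127.255) does not contain 45.200.82.235
  45.202.0.0/16 (45.202.0.0 - 45.202.255.255) does not contain 45.200.82.235
  45.204.0.0/14 (45.204.0.0 - 45.207.255.255) does not contain 45.200.82.235
Longest matching prefix is /11 -> interface ge-0/0/15.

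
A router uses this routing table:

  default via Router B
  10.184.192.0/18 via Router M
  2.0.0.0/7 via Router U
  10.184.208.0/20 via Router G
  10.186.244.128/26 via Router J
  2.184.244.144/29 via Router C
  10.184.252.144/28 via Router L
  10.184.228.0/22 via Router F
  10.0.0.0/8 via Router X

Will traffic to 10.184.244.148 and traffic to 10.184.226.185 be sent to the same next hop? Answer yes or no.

10.184.244.148: longest match 10.184.192.0/18 -> Router M
10.184.226.185: longest match 10.184.192.0/18 -> Router M

yes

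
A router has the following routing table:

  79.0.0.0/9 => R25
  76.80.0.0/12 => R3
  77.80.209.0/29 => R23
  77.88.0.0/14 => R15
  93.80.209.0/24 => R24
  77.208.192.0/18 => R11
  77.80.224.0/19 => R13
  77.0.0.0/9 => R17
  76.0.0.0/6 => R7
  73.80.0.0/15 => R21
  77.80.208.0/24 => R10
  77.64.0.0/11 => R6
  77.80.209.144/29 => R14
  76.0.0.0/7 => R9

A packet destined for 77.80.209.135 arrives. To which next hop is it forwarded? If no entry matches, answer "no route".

Routes whose prefix contains 77.80.209.135:
  76.0.0.0/6 (76.0.0.0 - 79.255.255.255) -> R7
  76.0.0.0/7 (76.0.0.0 - 77.255.255.255) -> R9
  77.0.0.0/9 (77.0.0.0 - 77.127.255.255) -> R17
  77.64.0.0/11 (77.64.0.0 - 77.95.255.255) -> R6
More-specific entries that do NOT match:
  77.80.209.0/29 (77.80.209.0 - 77.80.209.7) does not contain 77.80.209.135
  77.80.209.144/29 (77.80.209.144 - 77.80.209.151) does not contain 77.80.209.135
  93.80.209.0/24 (93.80.209.0 - 93.80.209.255) does not contain 77.80.209.135
  77.80.208.0/24 (77.80.208.0 - 77.80.208.255) does not contain 77.80.209.135
  77.80.224.0/19 (77.80.224.0 - 77.80.255.255) does not contain 77.80.209.135
  77.208.192.0/18 (77.208.192.0 - 77.208.255.255) does not contain 77.80.209.135
  73.80.0.0/15 (73.80.0.0 - 73.81.255.255) does not contain 77.80.209.135
  77.88.0.0/14 (77.88.0.0 - 77.91.255.255) does not contain 77.80.209.135
  76.80.0.0/12 (76.80.0.0 - 76.95.255.255) does not contain 77.80.209.135
Longest matching prefix is /11 -> next hop R6.

R6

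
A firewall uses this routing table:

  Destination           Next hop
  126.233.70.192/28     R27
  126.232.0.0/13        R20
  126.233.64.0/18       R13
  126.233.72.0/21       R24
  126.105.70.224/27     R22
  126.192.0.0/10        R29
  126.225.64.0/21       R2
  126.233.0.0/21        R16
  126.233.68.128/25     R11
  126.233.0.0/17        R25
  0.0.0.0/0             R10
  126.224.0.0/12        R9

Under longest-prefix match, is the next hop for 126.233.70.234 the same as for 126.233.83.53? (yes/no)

yes

126.233.70.234: longest match 126.233.64.0/18 -> R13
126.233.83.53: longest match 126.233.64.0/18 -> R13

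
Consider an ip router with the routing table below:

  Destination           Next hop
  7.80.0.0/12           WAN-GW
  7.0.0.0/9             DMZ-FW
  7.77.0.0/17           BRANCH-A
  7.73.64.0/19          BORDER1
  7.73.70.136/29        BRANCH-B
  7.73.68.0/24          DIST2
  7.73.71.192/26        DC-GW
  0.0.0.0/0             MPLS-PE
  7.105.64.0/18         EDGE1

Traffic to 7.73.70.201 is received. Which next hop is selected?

BORDER1

Routes whose prefix contains 7.73.70.201:
  0.0.0.0/0 (default, matches everything) -> MPLS-PE
  7.0.0.0/9 (7.0.0.0 - 7.127.255.255) -> DMZ-FW
  7.73.64.0/19 (7.73.64.0 - 7.73.95.255) -> BORDER1
More-specific entries that do NOT match:
  7.73.70.136/29 (7.73.70.136 - 7.73.70.143) does not contain 7.73.70.201
  7.73.71.192/26 (7.73.71.192 - 7.73.71.255) does not contain 7.73.70.201
  7.73.68.0/24 (7.73.68.0 - 7.73.68.255) does not contain 7.73.70.201
Longest matching prefix is /19 -> next hop BORDER1.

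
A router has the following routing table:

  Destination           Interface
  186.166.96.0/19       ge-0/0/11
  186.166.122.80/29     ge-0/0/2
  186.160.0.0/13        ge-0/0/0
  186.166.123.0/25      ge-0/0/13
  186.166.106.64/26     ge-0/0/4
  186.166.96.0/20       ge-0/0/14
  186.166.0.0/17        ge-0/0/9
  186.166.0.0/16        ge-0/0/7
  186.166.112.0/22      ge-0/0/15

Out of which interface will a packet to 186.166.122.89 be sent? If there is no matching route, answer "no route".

Routes whose prefix contains 186.166.122.89:
  186.160.0.0/13 (186.160.0.0 - 186.167.255.255) -> ge-0/0/0
  186.166.0.0/16 (186.166.0.0 - 186.166.255.255) -> ge-0/0/7
  186.166.0.0/17 (186.166.0.0 - 186.166.127.255) -> ge-0/0/9
  186.166.96.0/19 (186.166.96.0 - 186.166.127.255) -> ge-0/0/11
More-specific entries that do NOT match:
  186.166.122.80/29 (186.166.122.80 - 186.166.122.87) does not contain 186.166.122.89
  186.166.106.64/26 (186.166.106.64 - 186.166.106.127) does not contain 186.166.122.89
  186.166.123.0/25 (186.166.123.0 - 186.166.123.127) does not contain 186.166.122.89
  186.166.112.0/22 (186.166.112.0 - 186.166.115.255) does not contain 186.166.122.89
  186.166.96.0/20 (186.166.96.0 - 186.166.111.255) does not contain 186.166.122.89
Longest matching prefix is /19 -> interface ge-0/0/11.

ge-0/0/11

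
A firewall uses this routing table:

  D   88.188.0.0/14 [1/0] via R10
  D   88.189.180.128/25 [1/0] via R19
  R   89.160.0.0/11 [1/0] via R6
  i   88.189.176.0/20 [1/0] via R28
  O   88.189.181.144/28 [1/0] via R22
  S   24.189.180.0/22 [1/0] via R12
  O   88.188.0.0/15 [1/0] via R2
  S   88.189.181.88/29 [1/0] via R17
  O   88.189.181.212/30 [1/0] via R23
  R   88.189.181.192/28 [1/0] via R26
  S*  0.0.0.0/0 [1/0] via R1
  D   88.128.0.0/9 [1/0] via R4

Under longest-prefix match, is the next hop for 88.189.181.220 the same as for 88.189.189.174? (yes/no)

88.189.181.220: longest match 88.189.176.0/20 -> R28
88.189.189.174: longest match 88.189.176.0/20 -> R28

yes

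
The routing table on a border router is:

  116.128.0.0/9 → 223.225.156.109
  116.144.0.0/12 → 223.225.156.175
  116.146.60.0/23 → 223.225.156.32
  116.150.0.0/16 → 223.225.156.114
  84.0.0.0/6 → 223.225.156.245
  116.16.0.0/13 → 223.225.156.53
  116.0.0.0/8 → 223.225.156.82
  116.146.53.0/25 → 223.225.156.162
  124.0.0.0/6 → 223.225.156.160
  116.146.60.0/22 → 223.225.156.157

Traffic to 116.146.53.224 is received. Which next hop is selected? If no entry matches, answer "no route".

223.225.156.175

Routes whose prefix contains 116.146.53.224:
  116.0.0.0/8 (116.0.0.0 - 116.255.255.255) -> 223.225.156.82
  116.128.0.0/9 (116.128.0.0 - 116.255.255.255) -> 223.225.156.109
  116.144.0.0/12 (116.144.0.0 - 116.159.255.255) -> 223.225.156.175
More-specific entries that do NOT match:
  116.146.53.0/25 (116.146.53.0 - 116.146.53.127) does not contain 116.146.53.224
  116.146.60.0/23 (116.146.60.0 - 116.146.61.255) does not contain 116.146.53.224
  116.146.60.0/22 (116.146.60.0 - 116.146.63.255) does not contain 116.146.53.224
  116.150.0.0/16 (116.150.0.0 - 116.150.255.255) does not contain 116.146.53.224
  116.16.0.0/13 (116.16.0.0 - 116.23.255.255) does not contain 116.146.53.224
Longest matching prefix is /12 -> next hop 223.225.156.175.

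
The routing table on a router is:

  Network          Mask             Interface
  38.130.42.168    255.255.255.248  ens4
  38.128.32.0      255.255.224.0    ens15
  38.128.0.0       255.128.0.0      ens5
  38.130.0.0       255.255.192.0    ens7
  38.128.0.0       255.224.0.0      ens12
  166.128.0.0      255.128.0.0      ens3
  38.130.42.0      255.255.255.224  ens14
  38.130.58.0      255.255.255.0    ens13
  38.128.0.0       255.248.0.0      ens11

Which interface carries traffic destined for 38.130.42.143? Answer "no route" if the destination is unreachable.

Routes whose prefix contains 38.130.42.143:
  38.128.0.0/9 (38.128.0.0 - 38.255.255.255) -> ens5
  38.128.0.0/11 (38.128.0.0 - 38.159.255.255) -> ens12
  38.128.0.0/13 (38.128.0.0 - 38.135.255.255) -> ens11
  38.130.0.0/18 (38.130.0.0 - 38.130.63.255) -> ens7
More-specific entries that do NOT match:
  38.130.42.168/29 (38.130.42.168 - 38.130.42.175) does not contain 38.130.42.143
  38.130.42.0/27 (38.130.42.0 - 38.130.42.31) does not contain 38.130.42.143
  38.130.58.0/24 (38.130.58.0 - 38.130.58.255) does not contain 38.130.42.143
  38.128.32.0/19 (38.128.32.0 - 38.128.63.255) does not contain 38.130.42.143
Longest matching prefix is /18 -> interface ens7.

ens7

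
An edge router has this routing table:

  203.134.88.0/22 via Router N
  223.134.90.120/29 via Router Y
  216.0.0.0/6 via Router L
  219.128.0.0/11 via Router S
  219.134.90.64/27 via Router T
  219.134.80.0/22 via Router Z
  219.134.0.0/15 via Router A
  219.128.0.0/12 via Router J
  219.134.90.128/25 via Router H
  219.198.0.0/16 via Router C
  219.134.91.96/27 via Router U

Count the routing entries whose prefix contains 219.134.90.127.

4

Prefixes containing 219.134.90.127:
  216.0.0.0/6 (216.0.0.0 - 219.255.255.255)
  219.128.0.0/11 (219.128.0.0 - 219.159.255.255)
  219.128.0.0/12 (219.128.0.0 - 219.143.255.255)
  219.134.0.0/15 (219.134.0.0 - 219.135.255.255)
Total matching entries: 4.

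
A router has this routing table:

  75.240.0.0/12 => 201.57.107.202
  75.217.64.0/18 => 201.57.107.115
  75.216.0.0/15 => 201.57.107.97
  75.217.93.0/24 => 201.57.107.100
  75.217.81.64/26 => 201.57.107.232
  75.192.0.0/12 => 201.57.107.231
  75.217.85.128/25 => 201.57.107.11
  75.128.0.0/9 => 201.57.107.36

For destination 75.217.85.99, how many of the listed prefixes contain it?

Prefixes containing 75.217.85.99:
  75.128.0.0/9 (75.128.0.0 - 75.255.255.255)
  75.216.0.0/15 (75.216.0.0 - 75.217.255.255)
  75.217.64.0/18 (75.217.64.0 - 75.217.127.255)
Total matching entries: 3.

3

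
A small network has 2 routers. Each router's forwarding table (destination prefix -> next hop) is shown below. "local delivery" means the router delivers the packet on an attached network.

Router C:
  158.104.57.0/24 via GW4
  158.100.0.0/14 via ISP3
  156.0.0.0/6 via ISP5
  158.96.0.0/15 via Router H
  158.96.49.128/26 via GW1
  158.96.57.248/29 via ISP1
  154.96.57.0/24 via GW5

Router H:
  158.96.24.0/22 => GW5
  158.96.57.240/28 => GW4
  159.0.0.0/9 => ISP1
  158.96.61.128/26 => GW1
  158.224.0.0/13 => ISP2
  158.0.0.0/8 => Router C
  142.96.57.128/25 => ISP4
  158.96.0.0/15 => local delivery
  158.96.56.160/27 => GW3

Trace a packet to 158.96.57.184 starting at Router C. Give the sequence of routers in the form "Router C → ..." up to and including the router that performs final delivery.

At Router C: longest match for 158.96.57.184 is 158.96.0.0/15 -> Router H
At Router H: longest match for 158.96.57.184 is 158.96.0.0/15 -> local delivery

Router C → Router H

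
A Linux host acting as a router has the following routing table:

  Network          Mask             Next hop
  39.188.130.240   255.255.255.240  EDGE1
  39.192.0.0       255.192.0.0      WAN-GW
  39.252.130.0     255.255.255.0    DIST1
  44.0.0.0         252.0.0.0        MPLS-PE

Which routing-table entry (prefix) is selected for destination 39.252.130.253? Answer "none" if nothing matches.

39.252.130.0/24

Entries matching 39.252.130.253:
  39.192.0.0/10 (39.192.0.0 - 39.255.255.255)
  39.252.130.0/24 (39.252.130.0 - 39.252.130.255)
Most specific is 39.252.130.0/24.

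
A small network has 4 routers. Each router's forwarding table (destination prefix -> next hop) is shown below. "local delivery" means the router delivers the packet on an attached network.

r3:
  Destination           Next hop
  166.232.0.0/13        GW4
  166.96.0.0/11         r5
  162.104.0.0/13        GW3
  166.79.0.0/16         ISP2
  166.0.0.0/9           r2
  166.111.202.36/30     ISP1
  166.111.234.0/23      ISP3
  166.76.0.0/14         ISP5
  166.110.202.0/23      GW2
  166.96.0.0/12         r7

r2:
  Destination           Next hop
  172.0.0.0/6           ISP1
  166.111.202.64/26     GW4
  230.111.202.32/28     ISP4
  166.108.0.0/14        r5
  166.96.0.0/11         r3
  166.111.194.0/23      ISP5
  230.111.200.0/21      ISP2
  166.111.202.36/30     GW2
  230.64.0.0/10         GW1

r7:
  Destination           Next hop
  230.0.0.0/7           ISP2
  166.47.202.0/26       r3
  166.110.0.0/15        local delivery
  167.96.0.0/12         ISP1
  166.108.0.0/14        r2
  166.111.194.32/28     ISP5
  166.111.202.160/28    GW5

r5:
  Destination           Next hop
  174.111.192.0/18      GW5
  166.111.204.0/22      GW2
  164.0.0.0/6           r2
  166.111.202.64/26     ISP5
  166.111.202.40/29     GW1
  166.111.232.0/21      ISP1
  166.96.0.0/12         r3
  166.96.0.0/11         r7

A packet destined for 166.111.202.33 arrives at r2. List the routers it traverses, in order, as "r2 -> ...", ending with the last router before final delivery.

At r2: longest match for 166.111.202.33 is 166.108.0.0/14 -> r5
At r5: longest match for 166.111.202.33 is 166.96.0.0/12 -> r3
At r3: longest match for 166.111.202.33 is 166.96.0.0/12 -> r7
At r7: longest match for 166.111.202.33 is 166.110.0.0/15 -> local delivery

r2 -> r5 -> r3 -> r7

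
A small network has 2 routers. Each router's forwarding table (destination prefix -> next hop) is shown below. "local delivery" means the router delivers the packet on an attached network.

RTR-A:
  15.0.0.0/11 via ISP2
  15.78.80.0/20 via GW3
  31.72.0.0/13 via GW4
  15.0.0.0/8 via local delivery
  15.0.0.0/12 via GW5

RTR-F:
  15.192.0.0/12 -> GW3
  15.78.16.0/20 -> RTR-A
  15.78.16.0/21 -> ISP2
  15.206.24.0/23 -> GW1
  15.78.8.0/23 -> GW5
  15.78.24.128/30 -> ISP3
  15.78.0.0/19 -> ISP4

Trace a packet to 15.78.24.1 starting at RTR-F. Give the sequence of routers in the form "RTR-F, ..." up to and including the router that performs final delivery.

At RTR-F: longest match for 15.78.24.1 is 15.78.16.0/20 -> RTR-A
At RTR-A: longest match for 15.78.24.1 is 15.0.0.0/8 -> local delivery

RTR-F, RTR-A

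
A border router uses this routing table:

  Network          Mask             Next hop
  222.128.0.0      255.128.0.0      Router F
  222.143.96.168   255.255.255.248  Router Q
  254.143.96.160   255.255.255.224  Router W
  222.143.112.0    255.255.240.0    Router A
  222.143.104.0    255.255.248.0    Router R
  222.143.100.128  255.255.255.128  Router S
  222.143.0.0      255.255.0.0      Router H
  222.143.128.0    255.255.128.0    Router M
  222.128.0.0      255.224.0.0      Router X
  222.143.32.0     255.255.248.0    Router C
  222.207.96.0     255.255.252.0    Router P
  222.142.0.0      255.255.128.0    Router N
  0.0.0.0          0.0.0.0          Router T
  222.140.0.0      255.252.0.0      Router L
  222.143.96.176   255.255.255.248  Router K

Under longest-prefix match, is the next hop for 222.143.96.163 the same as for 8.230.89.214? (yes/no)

222.143.96.163: longest match 222.143.0.0/16 -> Router H
8.230.89.214: longest match 0.0.0.0/0 -> Router T

no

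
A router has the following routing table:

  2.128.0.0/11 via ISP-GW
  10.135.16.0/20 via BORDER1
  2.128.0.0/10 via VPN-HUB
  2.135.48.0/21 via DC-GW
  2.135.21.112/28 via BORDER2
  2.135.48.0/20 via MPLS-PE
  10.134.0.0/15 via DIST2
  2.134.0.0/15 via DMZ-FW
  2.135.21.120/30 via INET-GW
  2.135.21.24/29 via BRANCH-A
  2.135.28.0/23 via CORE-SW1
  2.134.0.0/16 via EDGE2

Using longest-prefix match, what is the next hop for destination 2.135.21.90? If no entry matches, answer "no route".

DMZ-FW

Routes whose prefix contains 2.135.21.90:
  2.128.0.0/10 (2.128.0.0 - 2.191.255.255) -> VPN-HUB
  2.128.0.0/11 (2.128.0.0 - 2.159.255.255) -> ISP-GW
  2.134.0.0/15 (2.134.0.0 - 2.135.255.255) -> DMZ-FW
More-specific entries that do NOT match:
  2.135.21.120/30 (2.135.21.120 - 2.135.21.123) does not contain 2.135.21.90
  2.135.21.24/29 (2.135.21.24 - 2.135.21.31) does not contain 2.135.21.90
  2.135.21.112/28 (2.135.21.112 - 2.135.21.127) does not contain 2.135.21.90
  2.135.28.0/23 (2.135.28.0 - 2.135.29.255) does not contain 2.135.21.90
  2.135.48.0/21 (2.135.48.0 - 2.135.55.255) does not contain 2.135.21.90
  10.135.16.0/20 (10.135.16.0 - 10.135.31.255) does not contain 2.135.21.90
  2.135.48.0/20 (2.135.48.0 - 2.135.63.255) does not contain 2.135.21.90
  2.134.0.0/16 (2.134.0.0 - 2.134.255.255) does not contain 2.135.21.90
Longest matching prefix is /15 -> next hop DMZ-FW.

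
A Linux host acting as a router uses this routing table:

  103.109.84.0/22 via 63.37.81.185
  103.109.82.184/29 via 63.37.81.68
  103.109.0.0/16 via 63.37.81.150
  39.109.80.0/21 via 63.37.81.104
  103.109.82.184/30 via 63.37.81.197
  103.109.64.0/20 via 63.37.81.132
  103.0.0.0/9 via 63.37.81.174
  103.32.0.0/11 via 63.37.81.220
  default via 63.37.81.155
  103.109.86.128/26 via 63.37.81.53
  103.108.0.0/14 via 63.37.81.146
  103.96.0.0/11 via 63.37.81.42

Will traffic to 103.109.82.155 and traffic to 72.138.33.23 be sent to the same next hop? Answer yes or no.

103.109.82.155: longest match 103.109.0.0/16 -> 63.37.81.150
72.138.33.23: longest match 0.0.0.0/0 -> 63.37.81.155

no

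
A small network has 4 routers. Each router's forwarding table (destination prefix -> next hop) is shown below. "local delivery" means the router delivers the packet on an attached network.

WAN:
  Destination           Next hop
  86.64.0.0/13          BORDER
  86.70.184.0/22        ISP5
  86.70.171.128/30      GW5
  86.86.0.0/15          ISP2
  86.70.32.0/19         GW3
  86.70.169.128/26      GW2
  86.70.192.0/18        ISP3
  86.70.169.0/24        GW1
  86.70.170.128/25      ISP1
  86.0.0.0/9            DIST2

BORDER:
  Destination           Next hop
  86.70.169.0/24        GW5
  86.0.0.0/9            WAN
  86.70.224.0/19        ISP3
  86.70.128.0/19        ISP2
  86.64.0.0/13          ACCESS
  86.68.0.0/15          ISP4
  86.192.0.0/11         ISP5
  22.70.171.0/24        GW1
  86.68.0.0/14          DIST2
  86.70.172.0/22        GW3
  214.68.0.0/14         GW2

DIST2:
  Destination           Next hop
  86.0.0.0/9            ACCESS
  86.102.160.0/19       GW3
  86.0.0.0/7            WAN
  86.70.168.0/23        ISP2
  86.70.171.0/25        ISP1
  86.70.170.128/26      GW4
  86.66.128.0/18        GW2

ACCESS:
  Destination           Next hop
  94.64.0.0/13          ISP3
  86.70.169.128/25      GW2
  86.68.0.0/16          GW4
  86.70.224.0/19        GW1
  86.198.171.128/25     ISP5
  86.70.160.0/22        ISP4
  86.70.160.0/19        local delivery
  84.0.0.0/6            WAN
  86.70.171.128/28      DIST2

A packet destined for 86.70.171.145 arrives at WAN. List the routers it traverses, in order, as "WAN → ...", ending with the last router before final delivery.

WAN → BORDER → DIST2 → ACCESS

At WAN: longest match for 86.70.171.145 is 86.64.0.0/13 -> BORDER
At BORDER: longest match for 86.70.171.145 is 86.68.0.0/14 -> DIST2
At DIST2: longest match for 86.70.171.145 is 86.0.0.0/9 -> ACCESS
At ACCESS: longest match for 86.70.171.145 is 86.70.160.0/19 -> local delivery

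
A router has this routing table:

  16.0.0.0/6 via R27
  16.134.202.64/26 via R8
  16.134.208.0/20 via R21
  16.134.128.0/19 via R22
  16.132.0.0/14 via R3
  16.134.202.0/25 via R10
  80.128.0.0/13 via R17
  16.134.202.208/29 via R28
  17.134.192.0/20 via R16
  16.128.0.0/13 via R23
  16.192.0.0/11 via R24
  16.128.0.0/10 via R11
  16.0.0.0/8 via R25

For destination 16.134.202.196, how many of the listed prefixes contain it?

Prefixes containing 16.134.202.196:
  16.0.0.0/6 (16.0.0.0 - 19.255.255.255)
  16.0.0.0/8 (16.0.0.0 - 16.255.255.255)
  16.128.0.0/10 (16.128.0.0 - 16.191.255.255)
  16.128.0.0/13 (16.128.0.0 - 16.135.255.255)
  16.132.0.0/14 (16.132.0.0 - 16.135.255.255)
Total matching entries: 5.

5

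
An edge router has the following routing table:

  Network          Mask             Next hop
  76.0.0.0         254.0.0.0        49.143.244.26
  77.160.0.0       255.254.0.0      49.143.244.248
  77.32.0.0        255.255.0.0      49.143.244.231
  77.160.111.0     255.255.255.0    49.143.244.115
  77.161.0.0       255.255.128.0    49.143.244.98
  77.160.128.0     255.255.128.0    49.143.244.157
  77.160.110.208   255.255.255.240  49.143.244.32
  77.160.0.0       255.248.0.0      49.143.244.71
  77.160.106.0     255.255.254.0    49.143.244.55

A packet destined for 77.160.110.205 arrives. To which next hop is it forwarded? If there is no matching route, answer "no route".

49.143.244.248

Routes whose prefix contains 77.160.110.205:
  76.0.0.0/7 (76.0.0.0 - 77.255.255.255) -> 49.143.244.26
  77.160.0.0/13 (77.160.0.0 - 77.167.255.255) -> 49.143.244.71
  77.160.0.0/15 (77.160.0.0 - 77.161.255.255) -> 49.143.244.248
More-specific entries that do NOT match:
  77.160.110.208/28 (77.160.110.208 - 77.160.110.223) does not contain 77.160.110.205
  77.160.111.0/24 (77.160.111.0 - 77.160.111.255) does not contain 77.160.110.205
  77.160.106.0/23 (77.160.106.0 - 77.160.107.255) does not contain 77.160.110.205
  77.161.0.0/17 (77.161.0.0 - 77.161.127.255) does not contain 77.160.110.205
  77.160.128.0/17 (77.160.128.0 - 77.160.255.255) does not contain 77.160.110.205
  77.32.0.0/16 (77.32.0.0 - 77.32.255.255) does not contain 77.160.110.205
Longest matching prefix is /15 -> next hop 49.143.244.248.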